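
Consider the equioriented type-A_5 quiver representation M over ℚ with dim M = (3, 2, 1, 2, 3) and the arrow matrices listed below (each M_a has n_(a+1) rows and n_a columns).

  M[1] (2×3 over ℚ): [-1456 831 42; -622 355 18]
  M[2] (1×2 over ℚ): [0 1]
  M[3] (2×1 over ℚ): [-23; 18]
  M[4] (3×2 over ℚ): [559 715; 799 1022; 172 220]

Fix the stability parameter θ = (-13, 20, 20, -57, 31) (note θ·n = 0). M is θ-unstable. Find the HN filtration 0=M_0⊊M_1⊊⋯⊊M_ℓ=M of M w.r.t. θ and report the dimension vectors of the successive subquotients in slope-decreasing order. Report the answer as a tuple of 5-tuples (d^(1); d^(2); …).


Barcode: M ≅ I[1,1], I[1,2], I[1,5], I[4,5], I[5,5]. HN layers by μ_θ (5 steps, strictly decreasing):
  μ^(1)=31; μ^(2)=20; μ^(3)=-17/3; μ^(4)=-13; μ^(5)=-57

((0, 0, 0, 0, 3); (0, 1, 0, 0, 0); (0, 1, 1, 1, 0); (3, 0, 0, 0, 0); (0, 0, 0, 1, 0))


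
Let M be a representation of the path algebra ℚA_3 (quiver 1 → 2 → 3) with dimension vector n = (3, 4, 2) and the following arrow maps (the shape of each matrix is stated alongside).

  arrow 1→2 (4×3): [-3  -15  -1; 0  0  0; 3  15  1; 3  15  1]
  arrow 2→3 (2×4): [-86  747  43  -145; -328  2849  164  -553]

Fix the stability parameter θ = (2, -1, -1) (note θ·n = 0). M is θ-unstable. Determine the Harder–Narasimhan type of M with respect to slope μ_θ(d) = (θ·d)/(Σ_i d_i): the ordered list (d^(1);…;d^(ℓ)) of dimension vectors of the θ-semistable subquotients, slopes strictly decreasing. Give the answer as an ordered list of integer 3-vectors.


Via rank(M_{q-1}∘⋯∘M_p): M ≅ I[1,1]^2, I[1,3], I[2,2]^2, I[2,3].
μ_θ-semistable layers: μ^(1)=2; μ^(2)=0; μ^(3)=-1

((2, 0, 0); (1, 1, 1); (0, 3, 1))


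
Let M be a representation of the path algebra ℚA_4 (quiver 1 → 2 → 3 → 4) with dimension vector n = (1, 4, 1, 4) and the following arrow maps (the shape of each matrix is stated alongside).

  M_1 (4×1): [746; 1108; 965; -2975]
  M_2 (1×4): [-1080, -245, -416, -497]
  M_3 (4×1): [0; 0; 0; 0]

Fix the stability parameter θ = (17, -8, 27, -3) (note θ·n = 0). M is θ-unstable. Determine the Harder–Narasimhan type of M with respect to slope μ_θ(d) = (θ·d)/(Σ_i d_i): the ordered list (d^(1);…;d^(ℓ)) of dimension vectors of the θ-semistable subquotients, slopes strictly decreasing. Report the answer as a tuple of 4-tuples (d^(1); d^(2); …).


Interval decomposition of M: I[1,3], I[2,2]^3, I[4,4]^4.
HN type (ℓ=4): μ^(1)=27; μ^(2)=9/2; μ^(3)=-3; μ^(4)=-8

((0, 0, 1, 0); (1, 1, 0, 0); (0, 0, 0, 4); (0, 3, 0, 0))


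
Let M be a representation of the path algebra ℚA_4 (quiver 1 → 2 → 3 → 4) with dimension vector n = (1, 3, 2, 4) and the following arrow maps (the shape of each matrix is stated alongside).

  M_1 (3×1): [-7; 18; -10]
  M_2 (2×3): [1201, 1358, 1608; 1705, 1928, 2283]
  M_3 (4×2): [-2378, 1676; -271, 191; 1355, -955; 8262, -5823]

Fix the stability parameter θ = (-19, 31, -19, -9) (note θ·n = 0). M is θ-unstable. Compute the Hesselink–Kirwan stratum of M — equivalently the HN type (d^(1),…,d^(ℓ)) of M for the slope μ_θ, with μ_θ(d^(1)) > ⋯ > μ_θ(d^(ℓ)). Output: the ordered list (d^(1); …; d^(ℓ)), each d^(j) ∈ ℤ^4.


Barcode: M ≅ I[1,4], I[2,2], I[2,4], I[4,4]^2. HN layers by μ_θ (4 steps, strictly decreasing):
  μ^(1)=31; μ^(2)=1; μ^(3)=-9; μ^(4)=-19

((0, 1, 0, 0); (0, 2, 2, 2); (0, 0, 0, 2); (1, 0, 0, 0))


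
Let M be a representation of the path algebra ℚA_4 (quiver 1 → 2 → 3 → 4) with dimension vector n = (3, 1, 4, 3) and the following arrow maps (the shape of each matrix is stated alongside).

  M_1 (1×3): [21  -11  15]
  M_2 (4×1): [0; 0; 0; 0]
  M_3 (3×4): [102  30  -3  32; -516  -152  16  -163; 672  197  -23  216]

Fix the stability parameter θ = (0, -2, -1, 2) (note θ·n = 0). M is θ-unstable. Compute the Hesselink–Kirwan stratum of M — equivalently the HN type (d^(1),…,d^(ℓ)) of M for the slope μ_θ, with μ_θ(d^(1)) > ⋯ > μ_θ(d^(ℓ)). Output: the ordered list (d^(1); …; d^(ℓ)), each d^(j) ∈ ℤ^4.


Via rank(M_{q-1}∘⋯∘M_p): M ≅ I[1,1]^2, I[1,2], I[3,3], I[3,4]^3.
μ_θ-semistable layers: μ^(1)=2; μ^(2)=0; μ^(3)=-1

((0, 0, 0, 3); (2, 0, 0, 0); (1, 1, 4, 0))


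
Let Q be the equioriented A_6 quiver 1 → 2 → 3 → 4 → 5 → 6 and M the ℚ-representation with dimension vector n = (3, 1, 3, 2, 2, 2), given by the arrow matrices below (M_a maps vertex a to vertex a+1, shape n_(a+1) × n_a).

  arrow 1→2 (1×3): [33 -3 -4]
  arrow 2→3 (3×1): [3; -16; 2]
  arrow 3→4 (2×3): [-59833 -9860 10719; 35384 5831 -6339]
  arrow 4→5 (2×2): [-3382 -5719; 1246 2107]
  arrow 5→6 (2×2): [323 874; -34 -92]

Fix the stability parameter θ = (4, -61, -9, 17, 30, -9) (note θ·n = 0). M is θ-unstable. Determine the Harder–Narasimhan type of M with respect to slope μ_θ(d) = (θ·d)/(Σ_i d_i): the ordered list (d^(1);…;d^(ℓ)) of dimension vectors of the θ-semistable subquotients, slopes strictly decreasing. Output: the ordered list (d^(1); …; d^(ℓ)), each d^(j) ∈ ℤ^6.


Via rank(M_{q-1}∘⋯∘M_p): M ≅ I[1,1]^2, I[1,4], I[3,3], I[3,6], I[5,5], I[6,6].
μ_θ-semistable layers: μ^(1)=30; μ^(2)=17; μ^(3)=38/3; μ^(4)=4; μ^(5)=-9; μ^(6)=-57/2

((0, 0, 0, 0, 1, 0); (0, 0, 0, 1, 0, 0); (0, 0, 0, 1, 1, 1); (2, 0, 0, 0, 0, 0); (0, 0, 3, 0, 0, 1); (1, 1, 0, 0, 0, 0))


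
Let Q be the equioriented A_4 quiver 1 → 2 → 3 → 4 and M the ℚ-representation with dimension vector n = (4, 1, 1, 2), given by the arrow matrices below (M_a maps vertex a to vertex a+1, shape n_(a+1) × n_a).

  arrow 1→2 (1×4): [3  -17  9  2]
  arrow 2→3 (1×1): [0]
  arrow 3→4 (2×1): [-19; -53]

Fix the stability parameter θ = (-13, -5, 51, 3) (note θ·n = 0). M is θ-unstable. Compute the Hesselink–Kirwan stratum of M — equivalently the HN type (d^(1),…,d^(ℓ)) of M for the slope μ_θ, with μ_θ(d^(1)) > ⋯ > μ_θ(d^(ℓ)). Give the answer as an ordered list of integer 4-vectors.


Interval decomposition of M: I[1,1]^3, I[1,2], I[3,4], I[4,4].
HN type (ℓ=4): μ^(1)=27; μ^(2)=3; μ^(3)=-5; μ^(4)=-13

((0, 0, 1, 1); (0, 0, 0, 1); (0, 1, 0, 0); (4, 0, 0, 0))


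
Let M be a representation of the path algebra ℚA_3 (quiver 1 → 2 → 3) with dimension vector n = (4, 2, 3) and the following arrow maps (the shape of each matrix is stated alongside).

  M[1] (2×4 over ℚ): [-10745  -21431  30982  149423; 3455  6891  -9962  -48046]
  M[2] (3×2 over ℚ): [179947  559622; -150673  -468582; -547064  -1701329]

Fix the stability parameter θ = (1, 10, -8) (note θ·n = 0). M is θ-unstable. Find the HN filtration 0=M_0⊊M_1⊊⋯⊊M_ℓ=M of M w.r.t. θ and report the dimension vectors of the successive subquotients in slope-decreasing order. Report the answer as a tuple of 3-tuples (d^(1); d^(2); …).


Interval decomposition of M: I[1,1]^2, I[1,3]^2, I[3,3].
HN type (ℓ=2): μ^(1)=1; μ^(2)=-8

((4, 2, 2); (0, 0, 1))


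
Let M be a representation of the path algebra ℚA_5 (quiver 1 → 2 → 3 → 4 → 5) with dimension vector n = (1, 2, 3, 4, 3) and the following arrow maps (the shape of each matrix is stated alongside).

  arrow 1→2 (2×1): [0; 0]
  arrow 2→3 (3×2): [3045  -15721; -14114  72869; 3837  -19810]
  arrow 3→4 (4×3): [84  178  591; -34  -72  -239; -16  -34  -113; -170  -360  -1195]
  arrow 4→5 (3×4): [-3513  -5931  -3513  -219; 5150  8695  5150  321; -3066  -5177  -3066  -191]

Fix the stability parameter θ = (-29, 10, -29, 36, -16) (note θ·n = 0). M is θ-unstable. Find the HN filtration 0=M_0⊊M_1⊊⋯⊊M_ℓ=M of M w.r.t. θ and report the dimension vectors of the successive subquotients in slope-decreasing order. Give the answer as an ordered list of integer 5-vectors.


Barcode: M ≅ I[1,1], I[2,3], I[2,4], I[3,4], I[4,5]^2, I[5,5]. HN layers by μ_θ (5 steps, strictly decreasing):
  μ^(1)=36; μ^(2)=10; μ^(3)=-19/2; μ^(4)=-16; μ^(5)=-29

((0, 0, 0, 2, 0); (0, 0, 0, 2, 2); (0, 2, 2, 0, 0); (0, 0, 0, 0, 1); (1, 0, 1, 0, 0))


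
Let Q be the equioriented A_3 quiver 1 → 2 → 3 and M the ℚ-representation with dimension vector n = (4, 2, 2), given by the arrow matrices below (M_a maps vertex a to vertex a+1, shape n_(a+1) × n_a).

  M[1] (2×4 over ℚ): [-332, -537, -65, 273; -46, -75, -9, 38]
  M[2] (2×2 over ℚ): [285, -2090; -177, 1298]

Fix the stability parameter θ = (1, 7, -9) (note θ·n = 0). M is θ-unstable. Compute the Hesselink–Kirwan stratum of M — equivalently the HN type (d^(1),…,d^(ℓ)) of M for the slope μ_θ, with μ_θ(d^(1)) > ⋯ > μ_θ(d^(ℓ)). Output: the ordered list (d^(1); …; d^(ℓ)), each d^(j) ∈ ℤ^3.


Via rank(M_{q-1}∘⋯∘M_p): M ≅ I[1,1]^2, I[1,2], I[1,3], I[3,3].
μ_θ-semistable layers: μ^(1)=7; μ^(2)=1; μ^(3)=-1/3; μ^(4)=-9

((0, 1, 0); (3, 0, 0); (1, 1, 1); (0, 0, 1))


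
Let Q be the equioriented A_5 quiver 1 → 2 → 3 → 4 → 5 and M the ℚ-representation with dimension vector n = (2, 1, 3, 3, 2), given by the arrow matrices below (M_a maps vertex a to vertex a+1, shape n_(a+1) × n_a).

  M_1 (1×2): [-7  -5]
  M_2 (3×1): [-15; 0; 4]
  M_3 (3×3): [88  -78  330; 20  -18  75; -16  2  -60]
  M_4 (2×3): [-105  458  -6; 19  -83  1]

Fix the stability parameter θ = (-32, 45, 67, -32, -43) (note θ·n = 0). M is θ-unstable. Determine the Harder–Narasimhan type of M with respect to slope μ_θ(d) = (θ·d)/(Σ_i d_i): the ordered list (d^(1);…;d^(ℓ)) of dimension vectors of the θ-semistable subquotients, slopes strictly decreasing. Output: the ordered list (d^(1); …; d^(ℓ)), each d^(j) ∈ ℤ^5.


Via rank(M_{q-1}∘⋯∘M_p): M ≅ I[1,1], I[1,3], I[3,5]^2, I[4,4].
μ_θ-semistable layers: μ^(1)=67; μ^(2)=45; μ^(3)=-8/3; μ^(4)=-32

((0, 0, 1, 0, 0); (0, 1, 0, 0, 0); (0, 0, 2, 2, 2); (2, 0, 0, 1, 0))


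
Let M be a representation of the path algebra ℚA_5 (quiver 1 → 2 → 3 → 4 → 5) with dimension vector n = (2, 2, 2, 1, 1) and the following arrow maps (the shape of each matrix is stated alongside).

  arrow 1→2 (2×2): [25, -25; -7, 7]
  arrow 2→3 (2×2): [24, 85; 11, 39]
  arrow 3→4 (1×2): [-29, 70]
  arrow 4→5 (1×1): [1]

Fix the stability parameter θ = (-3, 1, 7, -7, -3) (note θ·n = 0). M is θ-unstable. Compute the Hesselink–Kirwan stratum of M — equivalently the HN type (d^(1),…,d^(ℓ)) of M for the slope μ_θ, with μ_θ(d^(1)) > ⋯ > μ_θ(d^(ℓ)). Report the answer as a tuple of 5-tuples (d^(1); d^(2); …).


Barcode: M ≅ I[1,1], I[1,5], I[2,3]. HN layers by μ_θ (4 steps, strictly decreasing):
  μ^(1)=7; μ^(2)=1; μ^(3)=-1/2; μ^(4)=-3

((0, 0, 1, 0, 0); (0, 1, 0, 0, 0); (0, 1, 1, 1, 1); (2, 0, 0, 0, 0))


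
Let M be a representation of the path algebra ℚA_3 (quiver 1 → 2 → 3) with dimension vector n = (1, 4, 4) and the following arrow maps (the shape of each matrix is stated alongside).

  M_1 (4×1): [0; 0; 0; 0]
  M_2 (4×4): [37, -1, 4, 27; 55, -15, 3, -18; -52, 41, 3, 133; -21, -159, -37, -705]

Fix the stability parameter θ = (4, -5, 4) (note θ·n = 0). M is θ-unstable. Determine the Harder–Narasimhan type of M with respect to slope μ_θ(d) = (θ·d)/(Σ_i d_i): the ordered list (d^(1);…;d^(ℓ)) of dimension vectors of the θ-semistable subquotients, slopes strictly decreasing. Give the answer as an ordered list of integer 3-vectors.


Barcode: M ≅ I[1,1], I[2,3]^4. HN layers by μ_θ (2 steps, strictly decreasing):
  μ^(1)=4; μ^(2)=-5

((1, 0, 4); (0, 4, 0))


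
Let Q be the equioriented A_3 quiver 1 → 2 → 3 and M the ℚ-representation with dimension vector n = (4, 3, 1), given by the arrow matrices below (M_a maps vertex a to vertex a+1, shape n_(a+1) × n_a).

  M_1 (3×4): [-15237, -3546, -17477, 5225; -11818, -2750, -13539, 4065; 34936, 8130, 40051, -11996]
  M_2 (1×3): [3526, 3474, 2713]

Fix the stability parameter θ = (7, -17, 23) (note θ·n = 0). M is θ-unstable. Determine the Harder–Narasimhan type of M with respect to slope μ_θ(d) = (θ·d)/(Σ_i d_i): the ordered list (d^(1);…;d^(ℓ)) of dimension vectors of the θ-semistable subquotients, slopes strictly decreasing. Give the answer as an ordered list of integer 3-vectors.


Barcode: M ≅ I[1,1], I[1,2]^2, I[1,3]. HN layers by μ_θ (3 steps, strictly decreasing):
  μ^(1)=23; μ^(2)=7; μ^(3)=-5

((0, 0, 1); (1, 0, 0); (3, 3, 0))


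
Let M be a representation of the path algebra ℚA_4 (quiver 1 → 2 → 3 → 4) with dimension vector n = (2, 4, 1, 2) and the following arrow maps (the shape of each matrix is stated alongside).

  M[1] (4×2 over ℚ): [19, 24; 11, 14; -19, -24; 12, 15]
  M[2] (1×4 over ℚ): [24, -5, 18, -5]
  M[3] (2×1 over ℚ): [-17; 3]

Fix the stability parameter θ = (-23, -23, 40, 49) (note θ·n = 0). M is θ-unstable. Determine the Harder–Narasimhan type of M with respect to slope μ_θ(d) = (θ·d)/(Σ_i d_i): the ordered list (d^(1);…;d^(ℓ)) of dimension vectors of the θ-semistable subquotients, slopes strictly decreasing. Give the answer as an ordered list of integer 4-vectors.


Barcode: M ≅ I[1,2], I[1,4], I[2,2]^2, I[4,4]. HN layers by μ_θ (3 steps, strictly decreasing):
  μ^(1)=49; μ^(2)=40; μ^(3)=-23

((0, 0, 0, 2); (0, 0, 1, 0); (2, 4, 0, 0))


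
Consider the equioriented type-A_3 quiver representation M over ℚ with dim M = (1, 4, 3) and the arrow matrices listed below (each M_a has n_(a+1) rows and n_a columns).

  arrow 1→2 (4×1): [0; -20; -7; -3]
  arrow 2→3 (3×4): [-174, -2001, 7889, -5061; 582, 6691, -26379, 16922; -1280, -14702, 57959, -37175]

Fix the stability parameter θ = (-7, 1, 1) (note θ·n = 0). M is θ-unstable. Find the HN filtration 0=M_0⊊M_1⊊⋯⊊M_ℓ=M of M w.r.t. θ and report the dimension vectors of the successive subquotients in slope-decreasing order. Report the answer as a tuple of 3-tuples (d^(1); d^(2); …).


Barcode: M ≅ I[1,3], I[2,2], I[2,3]^2. HN layers by μ_θ (2 steps, strictly decreasing):
  μ^(1)=1; μ^(2)=-7

((0, 4, 3); (1, 0, 0))


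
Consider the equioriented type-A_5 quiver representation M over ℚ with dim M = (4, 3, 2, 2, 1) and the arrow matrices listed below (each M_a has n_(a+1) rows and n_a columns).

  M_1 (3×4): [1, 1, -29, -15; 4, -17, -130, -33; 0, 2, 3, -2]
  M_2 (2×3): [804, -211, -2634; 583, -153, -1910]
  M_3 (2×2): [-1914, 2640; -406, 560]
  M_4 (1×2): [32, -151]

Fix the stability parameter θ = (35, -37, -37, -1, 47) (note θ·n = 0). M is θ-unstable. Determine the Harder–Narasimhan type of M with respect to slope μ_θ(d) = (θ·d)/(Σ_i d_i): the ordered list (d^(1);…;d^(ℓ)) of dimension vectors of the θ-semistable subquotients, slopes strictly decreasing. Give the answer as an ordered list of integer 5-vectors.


Interval decomposition of M: I[1,1], I[1,2], I[1,3], I[1,5], I[4,4].
HN type (ℓ=4): μ^(1)=47; μ^(2)=35; μ^(3)=-1; μ^(4)=-13

((0, 0, 0, 0, 1); (1, 0, 0, 0, 0); (1, 1, 0, 2, 0); (2, 2, 2, 0, 0))


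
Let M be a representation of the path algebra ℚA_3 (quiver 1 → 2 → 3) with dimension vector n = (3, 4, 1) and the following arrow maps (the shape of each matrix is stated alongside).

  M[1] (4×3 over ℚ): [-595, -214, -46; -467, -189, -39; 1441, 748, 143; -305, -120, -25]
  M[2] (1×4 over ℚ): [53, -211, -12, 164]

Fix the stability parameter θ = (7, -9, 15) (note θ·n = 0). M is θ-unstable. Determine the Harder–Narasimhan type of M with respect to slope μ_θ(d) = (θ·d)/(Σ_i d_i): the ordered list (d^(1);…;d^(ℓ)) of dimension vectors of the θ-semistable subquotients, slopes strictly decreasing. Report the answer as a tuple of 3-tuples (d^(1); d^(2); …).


Interval decomposition of M: I[1,2]^2, I[1,3], I[2,2].
HN type (ℓ=3): μ^(1)=15; μ^(2)=-1; μ^(3)=-9

((0, 0, 1); (3, 3, 0); (0, 1, 0))


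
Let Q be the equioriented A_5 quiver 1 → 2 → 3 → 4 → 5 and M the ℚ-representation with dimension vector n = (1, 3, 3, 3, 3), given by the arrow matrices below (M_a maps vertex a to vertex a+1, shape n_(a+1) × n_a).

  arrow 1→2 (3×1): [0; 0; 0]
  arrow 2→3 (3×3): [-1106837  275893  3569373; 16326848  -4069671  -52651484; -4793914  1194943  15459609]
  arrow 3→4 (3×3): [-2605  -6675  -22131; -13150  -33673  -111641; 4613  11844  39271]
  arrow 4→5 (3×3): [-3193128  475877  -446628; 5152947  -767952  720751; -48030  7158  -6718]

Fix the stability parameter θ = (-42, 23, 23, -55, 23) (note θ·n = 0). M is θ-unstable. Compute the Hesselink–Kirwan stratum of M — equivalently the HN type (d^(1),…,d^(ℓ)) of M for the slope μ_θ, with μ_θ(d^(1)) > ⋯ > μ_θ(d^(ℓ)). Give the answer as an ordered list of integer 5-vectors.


Barcode: M ≅ I[1,1], I[2,4], I[2,5]^2, I[5,5]. HN layers by μ_θ (3 steps, strictly decreasing):
  μ^(1)=23; μ^(2)=-3; μ^(3)=-42

((0, 0, 0, 0, 3); (0, 3, 3, 3, 0); (1, 0, 0, 0, 0))


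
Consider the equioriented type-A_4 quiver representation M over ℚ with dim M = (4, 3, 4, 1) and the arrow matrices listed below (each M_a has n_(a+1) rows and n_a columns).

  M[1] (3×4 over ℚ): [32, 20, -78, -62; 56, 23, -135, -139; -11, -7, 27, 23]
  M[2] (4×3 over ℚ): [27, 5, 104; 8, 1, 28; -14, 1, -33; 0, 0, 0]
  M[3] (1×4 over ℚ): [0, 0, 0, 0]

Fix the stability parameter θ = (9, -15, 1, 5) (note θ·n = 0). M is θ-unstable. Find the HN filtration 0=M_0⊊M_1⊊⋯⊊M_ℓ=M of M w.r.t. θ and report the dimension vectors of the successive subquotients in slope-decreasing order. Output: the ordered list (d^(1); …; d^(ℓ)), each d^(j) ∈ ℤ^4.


Via rank(M_{q-1}∘⋯∘M_p): M ≅ I[1,1], I[1,3]^3, I[3,3], I[4,4].
μ_θ-semistable layers: μ^(1)=9; μ^(2)=5; μ^(3)=1; μ^(4)=-3

((1, 0, 0, 0); (0, 0, 0, 1); (0, 0, 4, 0); (3, 3, 0, 0))


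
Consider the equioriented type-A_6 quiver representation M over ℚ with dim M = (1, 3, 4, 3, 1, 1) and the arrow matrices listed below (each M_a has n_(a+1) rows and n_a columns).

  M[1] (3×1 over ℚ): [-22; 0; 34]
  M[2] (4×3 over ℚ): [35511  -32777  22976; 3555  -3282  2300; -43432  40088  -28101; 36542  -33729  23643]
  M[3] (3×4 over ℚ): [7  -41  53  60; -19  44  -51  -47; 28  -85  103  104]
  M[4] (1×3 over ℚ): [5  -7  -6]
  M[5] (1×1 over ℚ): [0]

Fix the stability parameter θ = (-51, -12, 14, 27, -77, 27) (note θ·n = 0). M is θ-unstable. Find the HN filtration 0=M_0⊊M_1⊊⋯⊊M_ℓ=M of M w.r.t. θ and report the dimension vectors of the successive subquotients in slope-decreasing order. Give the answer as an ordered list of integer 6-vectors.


Interval decomposition of M: I[1,4], I[2,4], I[2,5], I[3,3], I[6,6].
HN type (ℓ=4): μ^(1)=27; μ^(2)=14; μ^(3)=-12; μ^(4)=-51

((0, 0, 0, 2, 0, 1); (0, 0, 3, 0, 0, 0); (0, 3, 1, 1, 1, 0); (1, 0, 0, 0, 0, 0))


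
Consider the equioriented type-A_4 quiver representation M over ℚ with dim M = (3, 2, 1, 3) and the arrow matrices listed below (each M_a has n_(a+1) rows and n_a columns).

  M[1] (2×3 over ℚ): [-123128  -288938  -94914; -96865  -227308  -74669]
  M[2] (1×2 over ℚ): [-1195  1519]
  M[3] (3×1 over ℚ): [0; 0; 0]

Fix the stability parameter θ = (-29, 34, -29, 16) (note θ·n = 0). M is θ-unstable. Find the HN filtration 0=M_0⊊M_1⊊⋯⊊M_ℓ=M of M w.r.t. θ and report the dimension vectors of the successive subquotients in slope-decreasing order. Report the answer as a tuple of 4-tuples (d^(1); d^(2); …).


Interval decomposition of M: I[1,1], I[1,2], I[1,3], I[4,4]^3.
HN type (ℓ=4): μ^(1)=34; μ^(2)=16; μ^(3)=5/2; μ^(4)=-29

((0, 1, 0, 0); (0, 0, 0, 3); (0, 1, 1, 0); (3, 0, 0, 0))


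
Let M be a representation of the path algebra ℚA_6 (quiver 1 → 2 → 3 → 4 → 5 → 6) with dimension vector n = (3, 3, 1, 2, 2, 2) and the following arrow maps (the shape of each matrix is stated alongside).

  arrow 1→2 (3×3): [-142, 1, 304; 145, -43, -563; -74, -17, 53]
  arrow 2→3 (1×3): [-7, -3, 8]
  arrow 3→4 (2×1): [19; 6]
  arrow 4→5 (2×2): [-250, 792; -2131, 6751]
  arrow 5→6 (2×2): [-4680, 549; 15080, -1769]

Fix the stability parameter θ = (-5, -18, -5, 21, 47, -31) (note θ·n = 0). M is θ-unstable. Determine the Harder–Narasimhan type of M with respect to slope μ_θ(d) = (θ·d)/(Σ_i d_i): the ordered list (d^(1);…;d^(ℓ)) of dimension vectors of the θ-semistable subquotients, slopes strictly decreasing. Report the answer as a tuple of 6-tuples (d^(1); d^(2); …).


Interval decomposition of M: I[1,2]^2, I[1,6], I[4,5], I[6,6].
HN type (ℓ=6): μ^(1)=47; μ^(2)=21; μ^(3)=37/3; μ^(4)=-5; μ^(5)=-23/2; μ^(6)=-31

((0, 0, 0, 0, 1, 0); (0, 0, 0, 1, 0, 0); (0, 0, 0, 1, 1, 1); (0, 0, 1, 0, 0, 0); (3, 3, 0, 0, 0, 0); (0, 0, 0, 0, 0, 1))


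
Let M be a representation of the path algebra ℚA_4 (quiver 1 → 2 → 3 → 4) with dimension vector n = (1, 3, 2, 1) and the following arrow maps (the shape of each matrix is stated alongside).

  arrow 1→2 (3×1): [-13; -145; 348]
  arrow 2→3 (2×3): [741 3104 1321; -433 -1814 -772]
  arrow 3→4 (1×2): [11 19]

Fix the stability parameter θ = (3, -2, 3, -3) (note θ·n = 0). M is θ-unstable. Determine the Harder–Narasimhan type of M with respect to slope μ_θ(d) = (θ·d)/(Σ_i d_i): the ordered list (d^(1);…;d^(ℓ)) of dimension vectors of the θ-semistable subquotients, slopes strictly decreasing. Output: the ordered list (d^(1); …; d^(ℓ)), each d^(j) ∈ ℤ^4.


Interval decomposition of M: I[1,4], I[2,2], I[2,3].
HN type (ℓ=3): μ^(1)=3; μ^(2)=1/4; μ^(3)=-2

((0, 0, 1, 0); (1, 1, 1, 1); (0, 2, 0, 0))


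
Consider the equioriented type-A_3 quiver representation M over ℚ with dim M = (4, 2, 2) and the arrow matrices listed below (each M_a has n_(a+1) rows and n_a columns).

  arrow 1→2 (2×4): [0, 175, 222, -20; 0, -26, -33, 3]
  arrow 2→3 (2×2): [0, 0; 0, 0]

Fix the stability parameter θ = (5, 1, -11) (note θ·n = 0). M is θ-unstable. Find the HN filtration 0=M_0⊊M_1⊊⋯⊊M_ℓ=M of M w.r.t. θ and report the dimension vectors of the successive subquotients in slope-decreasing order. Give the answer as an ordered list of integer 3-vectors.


Interval decomposition of M: I[1,1]^2, I[1,2]^2, I[3,3]^2.
HN type (ℓ=3): μ^(1)=5; μ^(2)=3; μ^(3)=-11

((2, 0, 0); (2, 2, 0); (0, 0, 2))


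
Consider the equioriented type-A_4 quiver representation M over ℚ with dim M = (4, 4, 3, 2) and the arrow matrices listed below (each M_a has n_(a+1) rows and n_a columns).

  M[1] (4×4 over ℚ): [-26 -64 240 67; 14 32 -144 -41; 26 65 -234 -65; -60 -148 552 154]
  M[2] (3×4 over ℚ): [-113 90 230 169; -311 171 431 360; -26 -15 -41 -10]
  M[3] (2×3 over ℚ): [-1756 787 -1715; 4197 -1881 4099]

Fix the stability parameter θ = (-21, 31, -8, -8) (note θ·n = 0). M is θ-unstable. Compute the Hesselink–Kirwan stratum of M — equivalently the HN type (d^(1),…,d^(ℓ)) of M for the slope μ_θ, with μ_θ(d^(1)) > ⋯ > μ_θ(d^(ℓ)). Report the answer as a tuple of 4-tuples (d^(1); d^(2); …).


Via rank(M_{q-1}∘⋯∘M_p): M ≅ I[1,1]^2, I[1,3], I[1,4], I[2,2], I[2,4].
μ_θ-semistable layers: μ^(1)=31; μ^(2)=23/2; μ^(3)=5; μ^(4)=-21

((0, 1, 0, 0); (0, 1, 1, 0); (0, 2, 2, 2); (4, 0, 0, 0))


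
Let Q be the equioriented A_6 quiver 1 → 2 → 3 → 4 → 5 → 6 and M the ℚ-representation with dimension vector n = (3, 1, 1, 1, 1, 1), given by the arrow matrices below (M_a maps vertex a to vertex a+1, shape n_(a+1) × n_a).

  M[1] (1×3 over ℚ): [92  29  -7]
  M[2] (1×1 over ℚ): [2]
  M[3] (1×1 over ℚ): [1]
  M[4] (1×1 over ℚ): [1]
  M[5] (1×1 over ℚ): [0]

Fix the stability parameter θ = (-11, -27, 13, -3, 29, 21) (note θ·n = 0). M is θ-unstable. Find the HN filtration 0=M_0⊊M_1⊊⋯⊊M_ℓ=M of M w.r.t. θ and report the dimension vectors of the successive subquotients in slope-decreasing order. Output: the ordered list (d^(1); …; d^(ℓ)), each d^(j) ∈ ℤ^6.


Barcode: M ≅ I[1,1]^2, I[1,5], I[6,6]. HN layers by μ_θ (5 steps, strictly decreasing):
  μ^(1)=29; μ^(2)=21; μ^(3)=5; μ^(4)=-11; μ^(5)=-19

((0, 0, 0, 0, 1, 0); (0, 0, 0, 0, 0, 1); (0, 0, 1, 1, 0, 0); (2, 0, 0, 0, 0, 0); (1, 1, 0, 0, 0, 0))


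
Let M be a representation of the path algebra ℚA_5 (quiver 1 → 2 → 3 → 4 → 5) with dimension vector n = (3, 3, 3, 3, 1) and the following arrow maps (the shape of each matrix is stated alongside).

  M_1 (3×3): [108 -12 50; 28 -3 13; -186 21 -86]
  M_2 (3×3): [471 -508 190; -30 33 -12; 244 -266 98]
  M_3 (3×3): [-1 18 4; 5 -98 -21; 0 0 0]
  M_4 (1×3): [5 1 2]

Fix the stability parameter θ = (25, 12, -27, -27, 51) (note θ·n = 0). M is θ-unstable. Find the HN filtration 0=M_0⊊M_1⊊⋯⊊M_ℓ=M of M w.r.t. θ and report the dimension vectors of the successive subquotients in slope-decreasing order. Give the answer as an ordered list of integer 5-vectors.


Interval decomposition of M: I[1,1], I[1,4], I[1,5], I[2,3], I[4,4].
HN type (ℓ=5): μ^(1)=51; μ^(2)=25; μ^(3)=-17/4; μ^(4)=-15/2; μ^(5)=-27

((0, 0, 0, 0, 1); (1, 0, 0, 0, 0); (2, 2, 2, 2, 0); (0, 1, 1, 0, 0); (0, 0, 0, 1, 0))


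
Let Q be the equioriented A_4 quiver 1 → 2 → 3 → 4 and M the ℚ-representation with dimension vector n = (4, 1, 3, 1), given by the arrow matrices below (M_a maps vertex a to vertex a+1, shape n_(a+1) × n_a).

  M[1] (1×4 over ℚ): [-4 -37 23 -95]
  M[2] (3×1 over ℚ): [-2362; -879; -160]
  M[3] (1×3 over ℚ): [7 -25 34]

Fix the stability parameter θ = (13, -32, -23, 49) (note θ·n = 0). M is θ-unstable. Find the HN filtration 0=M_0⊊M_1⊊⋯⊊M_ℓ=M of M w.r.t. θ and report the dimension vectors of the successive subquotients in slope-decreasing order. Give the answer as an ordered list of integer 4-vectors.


Interval decomposition of M: I[1,1]^3, I[1,4], I[3,3]^2.
HN type (ℓ=4): μ^(1)=49; μ^(2)=13; μ^(3)=-14; μ^(4)=-23

((0, 0, 0, 1); (3, 0, 0, 0); (1, 1, 1, 0); (0, 0, 2, 0))


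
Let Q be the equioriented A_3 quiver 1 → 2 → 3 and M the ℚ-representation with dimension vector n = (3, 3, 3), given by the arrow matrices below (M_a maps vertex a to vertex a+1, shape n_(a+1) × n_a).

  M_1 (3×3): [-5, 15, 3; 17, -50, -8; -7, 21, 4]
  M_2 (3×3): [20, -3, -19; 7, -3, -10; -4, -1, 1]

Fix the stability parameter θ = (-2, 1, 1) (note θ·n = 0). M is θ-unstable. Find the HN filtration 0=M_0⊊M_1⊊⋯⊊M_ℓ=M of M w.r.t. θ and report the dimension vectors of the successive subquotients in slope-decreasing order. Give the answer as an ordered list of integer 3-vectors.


Barcode: M ≅ I[1,3]^3. HN layers by μ_θ (2 steps, strictly decreasing):
  μ^(1)=1; μ^(2)=-2

((0, 3, 3); (3, 0, 0))


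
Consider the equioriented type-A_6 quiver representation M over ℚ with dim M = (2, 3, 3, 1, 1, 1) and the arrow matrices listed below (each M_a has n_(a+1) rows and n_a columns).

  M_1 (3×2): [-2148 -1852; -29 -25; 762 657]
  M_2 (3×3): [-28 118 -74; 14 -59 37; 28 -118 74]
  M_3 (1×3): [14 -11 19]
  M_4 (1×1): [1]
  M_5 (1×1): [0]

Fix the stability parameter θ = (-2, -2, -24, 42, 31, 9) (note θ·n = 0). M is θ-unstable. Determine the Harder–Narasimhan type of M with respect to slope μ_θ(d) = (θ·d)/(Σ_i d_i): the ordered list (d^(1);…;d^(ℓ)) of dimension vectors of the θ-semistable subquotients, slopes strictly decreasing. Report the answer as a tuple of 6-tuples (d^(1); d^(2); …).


Interval decomposition of M: I[1,2], I[1,5], I[2,2], I[3,3]^2, I[6,6].
HN type (ℓ=5): μ^(1)=73/2; μ^(2)=9; μ^(3)=-2; μ^(4)=-28/3; μ^(5)=-24

((0, 0, 0, 1, 1, 0); (0, 0, 0, 0, 0, 1); (1, 2, 0, 0, 0, 0); (1, 1, 1, 0, 0, 0); (0, 0, 2, 0, 0, 0))


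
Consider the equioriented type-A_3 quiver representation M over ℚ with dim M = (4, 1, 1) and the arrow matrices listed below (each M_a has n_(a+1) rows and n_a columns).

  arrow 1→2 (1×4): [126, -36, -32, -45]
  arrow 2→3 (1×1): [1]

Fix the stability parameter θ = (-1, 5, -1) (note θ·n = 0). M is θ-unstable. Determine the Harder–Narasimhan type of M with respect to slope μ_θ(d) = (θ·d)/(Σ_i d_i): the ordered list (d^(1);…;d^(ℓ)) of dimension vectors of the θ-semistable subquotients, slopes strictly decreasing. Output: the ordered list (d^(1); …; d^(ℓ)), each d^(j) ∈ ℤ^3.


Barcode: M ≅ I[1,1]^3, I[1,3]. HN layers by μ_θ (2 steps, strictly decreasing):
  μ^(1)=2; μ^(2)=-1

((0, 1, 1); (4, 0, 0))


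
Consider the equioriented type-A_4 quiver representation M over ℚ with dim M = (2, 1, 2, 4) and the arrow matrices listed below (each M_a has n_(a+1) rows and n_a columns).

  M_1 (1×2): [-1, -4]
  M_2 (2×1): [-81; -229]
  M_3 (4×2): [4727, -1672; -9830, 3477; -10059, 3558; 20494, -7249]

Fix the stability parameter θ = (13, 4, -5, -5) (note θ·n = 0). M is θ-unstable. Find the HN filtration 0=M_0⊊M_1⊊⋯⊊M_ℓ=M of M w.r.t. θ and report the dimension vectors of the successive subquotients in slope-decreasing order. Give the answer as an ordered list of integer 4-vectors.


Via rank(M_{q-1}∘⋯∘M_p): M ≅ I[1,1], I[1,4], I[3,4], I[4,4]^2.
μ_θ-semistable layers: μ^(1)=13; μ^(2)=7/4; μ^(3)=-5

((1, 0, 0, 0); (1, 1, 1, 1); (0, 0, 1, 3))


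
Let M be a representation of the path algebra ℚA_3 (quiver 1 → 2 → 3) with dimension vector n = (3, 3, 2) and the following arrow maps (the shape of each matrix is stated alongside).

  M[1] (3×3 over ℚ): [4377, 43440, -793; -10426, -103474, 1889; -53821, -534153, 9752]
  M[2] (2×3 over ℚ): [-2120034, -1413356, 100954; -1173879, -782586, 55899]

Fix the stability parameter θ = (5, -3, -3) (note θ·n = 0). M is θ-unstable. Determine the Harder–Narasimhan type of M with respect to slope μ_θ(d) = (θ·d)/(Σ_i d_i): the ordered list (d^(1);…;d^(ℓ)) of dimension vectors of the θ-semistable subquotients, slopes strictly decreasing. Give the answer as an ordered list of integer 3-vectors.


Interval decomposition of M: I[1,2]^2, I[1,3], I[3,3].
HN type (ℓ=3): μ^(1)=1; μ^(2)=-1/3; μ^(3)=-3

((2, 2, 0); (1, 1, 1); (0, 0, 1))


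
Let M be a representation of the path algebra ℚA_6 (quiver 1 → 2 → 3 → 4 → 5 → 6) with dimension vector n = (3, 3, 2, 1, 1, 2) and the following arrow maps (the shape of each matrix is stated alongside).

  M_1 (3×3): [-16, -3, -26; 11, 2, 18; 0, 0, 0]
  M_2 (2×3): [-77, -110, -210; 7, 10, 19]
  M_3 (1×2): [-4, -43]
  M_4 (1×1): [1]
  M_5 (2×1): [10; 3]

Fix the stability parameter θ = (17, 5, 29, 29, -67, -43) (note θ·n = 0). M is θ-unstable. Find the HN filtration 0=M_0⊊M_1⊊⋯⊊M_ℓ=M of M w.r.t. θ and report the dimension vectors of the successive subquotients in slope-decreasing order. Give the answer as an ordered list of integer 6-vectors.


Barcode: M ≅ I[1,1], I[1,2], I[1,6], I[2,3], I[6,6]. HN layers by μ_θ (6 steps, strictly decreasing):
  μ^(1)=29; μ^(2)=17; μ^(3)=11; μ^(4)=5; μ^(5)=-5; μ^(6)=-43

((0, 0, 1, 0, 0, 0); (1, 0, 0, 0, 0, 0); (1, 1, 0, 0, 0, 0); (0, 1, 0, 0, 0, 0); (1, 1, 1, 1, 1, 1); (0, 0, 0, 0, 0, 1))


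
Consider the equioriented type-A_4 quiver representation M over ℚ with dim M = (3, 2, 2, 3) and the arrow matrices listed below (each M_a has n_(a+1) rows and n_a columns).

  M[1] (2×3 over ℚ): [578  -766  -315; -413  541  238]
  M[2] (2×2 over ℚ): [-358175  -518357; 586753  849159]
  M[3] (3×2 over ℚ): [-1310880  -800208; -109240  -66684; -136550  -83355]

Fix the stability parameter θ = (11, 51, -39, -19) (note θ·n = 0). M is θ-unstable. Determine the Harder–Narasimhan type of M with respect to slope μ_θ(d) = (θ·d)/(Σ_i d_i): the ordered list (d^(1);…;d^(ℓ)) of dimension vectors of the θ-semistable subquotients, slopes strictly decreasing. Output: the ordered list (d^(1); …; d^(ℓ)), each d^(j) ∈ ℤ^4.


Barcode: M ≅ I[1,1], I[1,3], I[1,4], I[4,4]^2. HN layers by μ_θ (4 steps, strictly decreasing):
  μ^(1)=11; μ^(2)=23/3; μ^(3)=1; μ^(4)=-19

((1, 0, 0, 0); (1, 1, 1, 0); (1, 1, 1, 1); (0, 0, 0, 2))


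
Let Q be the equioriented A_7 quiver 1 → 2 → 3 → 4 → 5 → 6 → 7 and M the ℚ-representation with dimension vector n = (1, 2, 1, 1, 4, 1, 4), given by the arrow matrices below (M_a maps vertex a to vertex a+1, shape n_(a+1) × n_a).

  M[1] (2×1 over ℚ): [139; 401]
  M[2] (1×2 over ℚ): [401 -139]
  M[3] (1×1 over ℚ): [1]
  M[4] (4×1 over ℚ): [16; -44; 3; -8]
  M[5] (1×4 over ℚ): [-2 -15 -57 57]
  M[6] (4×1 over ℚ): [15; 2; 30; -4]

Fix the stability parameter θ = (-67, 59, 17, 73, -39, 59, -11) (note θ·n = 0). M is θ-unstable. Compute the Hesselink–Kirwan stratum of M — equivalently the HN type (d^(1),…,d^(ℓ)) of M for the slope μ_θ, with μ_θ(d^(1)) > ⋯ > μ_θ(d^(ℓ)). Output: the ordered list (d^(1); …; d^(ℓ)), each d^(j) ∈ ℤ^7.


Interval decomposition of M: I[1,2], I[2,7], I[5,5]^3, I[7,7]^3.
HN type (ℓ=5): μ^(1)=59; μ^(2)=79/3; μ^(3)=-11; μ^(4)=-39; μ^(5)=-67

((0, 1, 0, 0, 0, 0, 0); (0, 1, 1, 1, 1, 1, 1); (0, 0, 0, 0, 0, 0, 3); (0, 0, 0, 0, 3, 0, 0); (1, 0, 0, 0, 0, 0, 0))


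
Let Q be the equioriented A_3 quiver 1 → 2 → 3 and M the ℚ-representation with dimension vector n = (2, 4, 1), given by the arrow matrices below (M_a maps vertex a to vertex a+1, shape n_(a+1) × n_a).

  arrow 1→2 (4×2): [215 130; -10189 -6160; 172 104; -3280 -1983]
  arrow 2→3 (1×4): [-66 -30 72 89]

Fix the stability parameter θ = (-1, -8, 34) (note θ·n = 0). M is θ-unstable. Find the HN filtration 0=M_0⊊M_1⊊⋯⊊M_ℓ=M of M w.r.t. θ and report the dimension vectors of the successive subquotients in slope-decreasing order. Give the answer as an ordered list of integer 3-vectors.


Via rank(M_{q-1}∘⋯∘M_p): M ≅ I[1,2], I[1,3], I[2,2]^2.
μ_θ-semistable layers: μ^(1)=34; μ^(2)=-9/2; μ^(3)=-8

((0, 0, 1); (2, 2, 0); (0, 2, 0))


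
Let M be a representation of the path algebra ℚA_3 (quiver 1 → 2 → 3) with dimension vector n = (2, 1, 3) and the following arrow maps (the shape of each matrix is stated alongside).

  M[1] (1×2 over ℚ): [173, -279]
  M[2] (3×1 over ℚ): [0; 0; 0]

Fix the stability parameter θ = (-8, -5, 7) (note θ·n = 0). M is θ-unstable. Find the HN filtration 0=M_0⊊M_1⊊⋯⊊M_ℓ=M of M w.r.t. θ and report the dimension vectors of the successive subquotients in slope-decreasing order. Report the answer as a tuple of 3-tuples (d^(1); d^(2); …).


Barcode: M ≅ I[1,1], I[1,2], I[3,3]^3. HN layers by μ_θ (3 steps, strictly decreasing):
  μ^(1)=7; μ^(2)=-5; μ^(3)=-8

((0, 0, 3); (0, 1, 0); (2, 0, 0))


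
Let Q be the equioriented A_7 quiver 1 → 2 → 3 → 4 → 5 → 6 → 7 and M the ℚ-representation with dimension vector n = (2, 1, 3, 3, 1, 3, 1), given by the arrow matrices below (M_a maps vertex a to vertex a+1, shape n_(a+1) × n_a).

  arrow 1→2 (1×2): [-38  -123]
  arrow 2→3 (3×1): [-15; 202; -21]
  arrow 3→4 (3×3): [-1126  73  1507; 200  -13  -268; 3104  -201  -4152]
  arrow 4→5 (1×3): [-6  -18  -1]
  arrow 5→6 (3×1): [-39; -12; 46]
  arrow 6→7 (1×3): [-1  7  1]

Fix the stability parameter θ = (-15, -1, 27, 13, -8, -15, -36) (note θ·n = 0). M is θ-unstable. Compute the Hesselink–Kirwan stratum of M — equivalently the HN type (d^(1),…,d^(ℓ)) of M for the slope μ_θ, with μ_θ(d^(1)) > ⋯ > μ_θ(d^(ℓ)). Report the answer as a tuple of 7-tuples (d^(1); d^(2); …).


Barcode: M ≅ I[1,1], I[1,4], I[3,3], I[3,7], I[4,4], I[6,6]^2. HN layers by μ_θ (6 steps, strictly decreasing):
  μ^(1)=27; μ^(2)=20; μ^(3)=13; μ^(4)=-1; μ^(5)=-19/5; μ^(6)=-15

((0, 0, 1, 0, 0, 0, 0); (0, 0, 1, 1, 0, 0, 0); (0, 0, 0, 1, 0, 0, 0); (0, 1, 0, 0, 0, 0, 0); (0, 0, 1, 1, 1, 1, 1); (2, 0, 0, 0, 0, 2, 0))


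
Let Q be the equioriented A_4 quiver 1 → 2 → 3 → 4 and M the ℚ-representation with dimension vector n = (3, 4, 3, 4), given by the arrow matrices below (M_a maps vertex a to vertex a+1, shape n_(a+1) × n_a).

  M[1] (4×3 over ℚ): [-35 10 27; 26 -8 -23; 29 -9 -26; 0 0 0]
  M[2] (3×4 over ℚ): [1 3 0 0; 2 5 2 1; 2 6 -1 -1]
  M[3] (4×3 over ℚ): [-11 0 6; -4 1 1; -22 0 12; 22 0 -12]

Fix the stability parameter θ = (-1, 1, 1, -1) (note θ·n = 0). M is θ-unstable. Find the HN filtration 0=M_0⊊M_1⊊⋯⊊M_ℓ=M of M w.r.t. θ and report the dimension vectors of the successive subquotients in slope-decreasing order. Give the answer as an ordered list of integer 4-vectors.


Interval decomposition of M: I[1,3], I[1,4]^2, I[2,2], I[4,4]^2.
HN type (ℓ=3): μ^(1)=1; μ^(2)=1/3; μ^(3)=-1

((0, 2, 1, 0); (0, 2, 2, 2); (3, 0, 0, 2))


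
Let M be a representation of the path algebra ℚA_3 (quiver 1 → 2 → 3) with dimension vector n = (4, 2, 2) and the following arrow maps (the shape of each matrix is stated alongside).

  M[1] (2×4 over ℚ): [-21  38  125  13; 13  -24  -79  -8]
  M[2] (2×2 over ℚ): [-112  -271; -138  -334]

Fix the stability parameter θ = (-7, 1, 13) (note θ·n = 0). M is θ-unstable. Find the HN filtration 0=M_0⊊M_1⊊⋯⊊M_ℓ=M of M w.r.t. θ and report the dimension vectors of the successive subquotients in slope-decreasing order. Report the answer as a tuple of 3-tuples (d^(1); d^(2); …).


Barcode: M ≅ I[1,1]^2, I[1,3]^2. HN layers by μ_θ (3 steps, strictly decreasing):
  μ^(1)=13; μ^(2)=1; μ^(3)=-7

((0, 0, 2); (0, 2, 0); (4, 0, 0))


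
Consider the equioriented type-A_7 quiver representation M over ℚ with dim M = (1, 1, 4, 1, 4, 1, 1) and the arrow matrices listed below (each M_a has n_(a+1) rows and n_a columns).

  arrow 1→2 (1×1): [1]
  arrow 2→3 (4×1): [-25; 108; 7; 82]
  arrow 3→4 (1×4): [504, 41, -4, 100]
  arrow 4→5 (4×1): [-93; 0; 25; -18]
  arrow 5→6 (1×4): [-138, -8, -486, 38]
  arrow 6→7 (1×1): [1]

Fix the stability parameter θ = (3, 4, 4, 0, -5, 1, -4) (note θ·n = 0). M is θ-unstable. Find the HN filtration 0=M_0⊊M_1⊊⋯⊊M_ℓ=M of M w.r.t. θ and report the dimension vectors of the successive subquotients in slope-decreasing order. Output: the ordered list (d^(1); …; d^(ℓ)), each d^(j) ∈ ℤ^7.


Via rank(M_{q-1}∘⋯∘M_p): M ≅ I[1,3], I[3,3]^2, I[3,5], I[5,5]^2, I[5,7].
μ_θ-semistable layers: μ^(1)=4; μ^(2)=3; μ^(3)=-1/3; μ^(4)=-3/2; μ^(5)=-5

((0, 1, 3, 0, 0, 0, 0); (1, 0, 0, 0, 0, 0, 0); (0, 0, 1, 1, 1, 0, 0); (0, 0, 0, 0, 0, 1, 1); (0, 0, 0, 0, 3, 0, 0))


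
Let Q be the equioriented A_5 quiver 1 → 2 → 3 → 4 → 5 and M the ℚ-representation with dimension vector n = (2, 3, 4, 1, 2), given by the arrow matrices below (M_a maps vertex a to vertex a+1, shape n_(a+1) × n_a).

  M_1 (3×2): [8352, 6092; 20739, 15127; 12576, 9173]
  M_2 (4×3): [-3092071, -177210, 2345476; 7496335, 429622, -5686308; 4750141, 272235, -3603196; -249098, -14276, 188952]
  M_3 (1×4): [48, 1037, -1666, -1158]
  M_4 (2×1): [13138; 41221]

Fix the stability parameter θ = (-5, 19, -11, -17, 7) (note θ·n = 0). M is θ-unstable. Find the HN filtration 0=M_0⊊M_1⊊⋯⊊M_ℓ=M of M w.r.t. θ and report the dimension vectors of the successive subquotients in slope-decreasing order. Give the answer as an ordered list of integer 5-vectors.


Barcode: M ≅ I[1,2], I[1,3], I[2,5], I[3,3]^2, I[5,5]. HN layers by μ_θ (6 steps, strictly decreasing):
  μ^(1)=19; μ^(2)=7; μ^(3)=4; μ^(4)=-3; μ^(5)=-5; μ^(6)=-11

((0, 1, 0, 0, 0); (0, 0, 0, 0, 2); (0, 1, 1, 0, 0); (0, 1, 1, 1, 0); (2, 0, 0, 0, 0); (0, 0, 2, 0, 0))


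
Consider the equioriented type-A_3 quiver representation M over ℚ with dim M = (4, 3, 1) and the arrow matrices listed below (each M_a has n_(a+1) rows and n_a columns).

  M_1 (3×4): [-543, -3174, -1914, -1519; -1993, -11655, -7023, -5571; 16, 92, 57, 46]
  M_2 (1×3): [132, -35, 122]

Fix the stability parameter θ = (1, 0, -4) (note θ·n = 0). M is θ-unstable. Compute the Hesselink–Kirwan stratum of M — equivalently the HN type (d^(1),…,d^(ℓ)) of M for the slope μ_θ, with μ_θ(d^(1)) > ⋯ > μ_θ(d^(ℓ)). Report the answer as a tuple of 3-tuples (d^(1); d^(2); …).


Barcode: M ≅ I[1,1], I[1,2]^2, I[1,3]. HN layers by μ_θ (3 steps, strictly decreasing):
  μ^(1)=1; μ^(2)=1/2; μ^(3)=-1

((1, 0, 0); (2, 2, 0); (1, 1, 1))


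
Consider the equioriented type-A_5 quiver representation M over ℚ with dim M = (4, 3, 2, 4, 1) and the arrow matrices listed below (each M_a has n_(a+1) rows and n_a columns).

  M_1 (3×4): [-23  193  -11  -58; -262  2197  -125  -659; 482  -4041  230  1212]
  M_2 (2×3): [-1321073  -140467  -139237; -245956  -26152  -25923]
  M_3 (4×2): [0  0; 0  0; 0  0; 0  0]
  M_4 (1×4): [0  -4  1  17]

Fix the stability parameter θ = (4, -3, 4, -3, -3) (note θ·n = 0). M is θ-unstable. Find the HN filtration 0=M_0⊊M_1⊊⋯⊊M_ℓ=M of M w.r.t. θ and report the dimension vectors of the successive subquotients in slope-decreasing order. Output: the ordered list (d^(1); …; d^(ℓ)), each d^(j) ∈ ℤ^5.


Interval decomposition of M: I[1,1], I[1,2], I[1,3]^2, I[4,4]^3, I[4,5].
HN type (ℓ=3): μ^(1)=4; μ^(2)=1/2; μ^(3)=-3

((1, 0, 2, 0, 0); (3, 3, 0, 0, 0); (0, 0, 0, 4, 1))
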